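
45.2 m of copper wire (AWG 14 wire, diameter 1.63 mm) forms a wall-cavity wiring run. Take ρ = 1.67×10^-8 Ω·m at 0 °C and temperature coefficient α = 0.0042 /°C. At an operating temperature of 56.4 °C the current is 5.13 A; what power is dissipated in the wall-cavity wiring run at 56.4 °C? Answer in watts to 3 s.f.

A = π(1.63/2 mm)² = π(8.1500e-04 m)² = 2.087e-06 m²
R₍0₎ = ρL/A = (1.67×10^-8)(45.2)/(2.087e-06) = 0.3617 Ω
R₍56.4₎ = R₍0₎(1 + αΔT) = 0.3617 × (1 + 0.0042×56.4) = 0.4474 Ω
P = I²R = (5.13)² × 0.4474 = 11.8 W

11.8 W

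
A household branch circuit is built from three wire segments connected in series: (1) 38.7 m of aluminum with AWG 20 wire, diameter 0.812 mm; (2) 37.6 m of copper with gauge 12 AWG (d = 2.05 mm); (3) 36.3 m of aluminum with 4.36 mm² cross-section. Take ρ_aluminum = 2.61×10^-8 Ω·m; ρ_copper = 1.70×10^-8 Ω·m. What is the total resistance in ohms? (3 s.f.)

Seg 1: A = π(0.812/2 mm)² = π(4.0600e-04 m)² = 5.178e-07 m²
R_1 = (2.61×10^-8)(38.7)/(5.178e-07) = 1.951 Ω
Seg 2: A = π(2.05/2 mm)² = π(1.0250e-03 m)² = 3.301e-06 m²
R_2 = (1.70×10^-8)(37.6)/(3.301e-06) = 0.1937 Ω
Seg 3: A = 4.36 mm² = 4.360e-06 m²
R_3 = (2.61×10^-8)(36.3)/(4.360e-06) = 0.2173 Ω
R_total = R_1 + R_2 + R_3 = 2.36 Ω

2.36 Ω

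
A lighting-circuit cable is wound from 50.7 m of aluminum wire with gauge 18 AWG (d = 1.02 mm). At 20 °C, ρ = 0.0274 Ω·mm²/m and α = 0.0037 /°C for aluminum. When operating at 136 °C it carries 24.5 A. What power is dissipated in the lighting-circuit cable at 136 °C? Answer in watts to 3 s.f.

ρ = 0.0274 Ω·mm²/m = 2.74×10^-8 Ω·m
A = π(1.02/2 mm)² = π(5.1000e-04 m)² = 8.171e-07 m²
R₍20₎ = ρL/A = (2.74×10^-8)(50.7)/(8.171e-07) = 1.7 Ω
R₍136₎ = R₍20₎(1 + αΔT) = 1.7 × (1 + 0.0037×116) = 2.43 Ω
P = I²R = (24.5)² × 2.43 = 1460 W

1460 W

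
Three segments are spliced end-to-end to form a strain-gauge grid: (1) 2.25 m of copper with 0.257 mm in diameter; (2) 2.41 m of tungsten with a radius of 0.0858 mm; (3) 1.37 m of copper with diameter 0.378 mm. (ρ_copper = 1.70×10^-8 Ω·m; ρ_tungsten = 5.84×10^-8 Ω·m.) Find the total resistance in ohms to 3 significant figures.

7.03 Ω

Seg 1: A = π(d/2)² = π(1.2850e-04 m)² = 5.187e-08 m²
R_1 = (1.70×10^-8)(2.25)/(5.187e-08) = 0.7374 Ω
Seg 2: A = πr² = π(8.5800e-05 m)² = 2.313e-08 m²
R_2 = (5.84×10^-8)(2.41)/(2.313e-08) = 6.086 Ω
Seg 3: A = π(d/2)² = π(1.8900e-04 m)² = 1.122e-07 m²
R_3 = (1.70×10^-8)(1.37)/(1.122e-07) = 0.2075 Ω
R_total = R_1 + R_2 + R_3 = 7.03 Ω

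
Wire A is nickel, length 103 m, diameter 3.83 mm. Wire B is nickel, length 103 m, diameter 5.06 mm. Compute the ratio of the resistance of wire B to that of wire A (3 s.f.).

0.573

R ∝ ρL/d², so R_B/R_A = (d_A/d_B)²
= (3.83/5.06)² = 0.573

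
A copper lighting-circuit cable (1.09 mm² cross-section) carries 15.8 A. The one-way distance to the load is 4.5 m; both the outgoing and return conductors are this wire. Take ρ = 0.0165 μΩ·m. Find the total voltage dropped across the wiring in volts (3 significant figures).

ρ = 0.0165 μΩ·m = 1.65×10^-8 Ω·m
A = 1.09 mm² = 1.090e-06 m²
Total conductor length (both ways) L = 2 × 4.5 = 9 m
R = ρL/A = (1.65×10^-8)(9)/(1.090e-06) = 0.1362 Ω
V = IR = 15.8 × 0.1362 = 2.15 V

2.15 V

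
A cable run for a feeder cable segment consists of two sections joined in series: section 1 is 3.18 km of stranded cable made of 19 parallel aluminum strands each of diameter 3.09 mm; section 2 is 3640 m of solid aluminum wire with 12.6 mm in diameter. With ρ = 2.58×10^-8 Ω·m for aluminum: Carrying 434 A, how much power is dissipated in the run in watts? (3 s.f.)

2.50×10^5 W

Section 1: A_strand = π(1.5450e-03)² = 7.499e-06 m²; R₁ = ρL/(N·A_s) = (2.58×10^-8)(3180)/(19×7.499e-06) = 0.5758 Ω
Section 2: A = π(d/2)² = π(6.3000e-03 m)² = 1.247e-04 m²
R₂ = (2.58×10^-8)(3640)/(1.247e-04) = 0.7532 Ω
R = R₁ + R₂ = 1.329 Ω
P = I²R = (434)² × 1.329 = 2.50×10^5 W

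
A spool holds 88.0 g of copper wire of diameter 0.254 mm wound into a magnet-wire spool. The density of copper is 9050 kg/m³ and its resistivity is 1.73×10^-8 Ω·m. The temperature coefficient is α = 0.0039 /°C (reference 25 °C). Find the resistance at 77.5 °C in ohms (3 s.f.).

A = π(d/2)² = π(1.2700e-04 m)² = 5.0671e-08 m²
L = m/(density·A) = 0.088/(9050×5.0671e-08) = 191.9 m
R = ρL/A = (1.73×10^-8)(191.9)/(5.0671e-08) = 65.52 Ω
R(77.5 °C) = 65.52 × (1 + 0.0039×52.5) = 78.9 Ω

78.9 Ω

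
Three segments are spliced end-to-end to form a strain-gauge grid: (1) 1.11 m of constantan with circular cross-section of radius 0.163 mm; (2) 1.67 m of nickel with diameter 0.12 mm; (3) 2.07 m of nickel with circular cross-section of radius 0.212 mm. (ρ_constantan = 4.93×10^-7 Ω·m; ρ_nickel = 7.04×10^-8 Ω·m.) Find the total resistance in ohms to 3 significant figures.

18.0 Ω

Seg 1: A = πr² = π(1.6300e-04 m)² = 8.347e-08 m²
R_1 = (4.93×10^-7)(1.11)/(8.347e-08) = 6.556 Ω
Seg 2: A = π(d/2)² = π(6.0000e-05 m)² = 1.131e-08 m²
R_2 = (7.04×10^-8)(1.67)/(1.131e-08) = 10.4 Ω
Seg 3: A = πr² = π(2.1200e-04 m)² = 1.412e-07 m²
R_3 = (7.04×10^-8)(2.07)/(1.412e-07) = 1.032 Ω
R_total = R_1 + R_2 + R_3 = 18.0 Ω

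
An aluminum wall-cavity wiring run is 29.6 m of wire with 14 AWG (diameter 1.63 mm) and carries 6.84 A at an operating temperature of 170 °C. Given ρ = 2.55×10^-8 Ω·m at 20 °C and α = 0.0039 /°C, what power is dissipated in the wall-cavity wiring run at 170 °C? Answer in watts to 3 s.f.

26.8 W

A = π(1.63/2 mm)² = π(8.1500e-04 m)² = 2.087e-06 m²
R₍20₎ = ρL/A = (2.55×10^-8)(29.6)/(2.087e-06) = 0.3617 Ω
R₍170₎ = R₍20₎(1 + αΔT) = 0.3617 × (1 + 0.0039×150) = 0.5733 Ω
P = I²R = (6.84)² × 0.5733 = 26.8 W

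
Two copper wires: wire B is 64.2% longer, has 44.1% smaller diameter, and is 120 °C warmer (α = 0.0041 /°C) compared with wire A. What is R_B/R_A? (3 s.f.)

7.84

R ∝ ρL/d² with ρ ∝ (1+αΔT), so R_B/R_A = (1 + 64.2/100) × (1 − 44.1/100)⁻² × (1 + 0.0041×120)
= 1.642 × 3.2 × 1.492 = 7.84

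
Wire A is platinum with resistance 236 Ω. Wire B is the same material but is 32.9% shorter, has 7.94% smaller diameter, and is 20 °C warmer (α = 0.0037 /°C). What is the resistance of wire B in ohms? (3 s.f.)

R ∝ ρL/d² with ρ ∝ (1+αΔT), so R_B/R_A = (1 − 32.9/100) × (1 − 7.94/100)⁻² × (1 + 0.0037×20)
= 0.671 × 1.18 × 1.074 = 0.8503
R_B = 0.8503 × 236 = 201 Ω

201 Ω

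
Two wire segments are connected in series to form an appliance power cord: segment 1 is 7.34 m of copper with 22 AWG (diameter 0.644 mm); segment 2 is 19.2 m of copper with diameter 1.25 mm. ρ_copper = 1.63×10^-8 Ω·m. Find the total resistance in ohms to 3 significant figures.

0.622 Ω

Segment 1: A = π(0.644/2 mm)² = π(3.2200e-04 m)² = 3.257e-07 m²
R₁ = ρL/A = (1.63×10^-8)(7.34)/(3.257e-07) = 0.3673 Ω
Segment 2: A = π(d/2)² = π(6.2500e-04 m)² = 1.227e-06 m²
R₂ = (1.63×10^-8)(19.2)/(1.227e-06) = 0.255 Ω
R = R₁ + R₂ = 0.622 Ω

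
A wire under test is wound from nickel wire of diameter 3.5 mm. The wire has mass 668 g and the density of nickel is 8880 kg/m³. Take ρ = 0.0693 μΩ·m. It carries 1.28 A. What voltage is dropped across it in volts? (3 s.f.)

0.0721 V

ρ = 0.0693 μΩ·m = 6.93×10^-8 Ω·m
A = π(d/2)² = π(1.7500e-03 m)² = 9.6211e-06 m²
L = m/(density·A) = 0.668/(8880×9.6211e-06) = 7.819 m
R = ρL/A = (6.93×10^-8)(7.819)/(9.6211e-06) = 0.05632 Ω
V = IR = 1.28 × 0.05632 = 0.0721 V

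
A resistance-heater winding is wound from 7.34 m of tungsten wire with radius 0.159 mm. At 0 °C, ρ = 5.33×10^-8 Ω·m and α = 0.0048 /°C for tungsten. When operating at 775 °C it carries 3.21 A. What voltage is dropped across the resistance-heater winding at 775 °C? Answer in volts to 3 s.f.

A = πr² = π(1.5900e-04 m)² = 7.942e-08 m²
R₍0₎ = ρL/A = (5.33×10^-8)(7.34)/(7.942e-08) = 4.926 Ω
R₍775₎ = R₍0₎(1 + αΔT) = 4.926 × (1 + 0.0048×775) = 23.25 Ω
V = IR = 3.21 × 23.25 = 74.6 V

74.6 V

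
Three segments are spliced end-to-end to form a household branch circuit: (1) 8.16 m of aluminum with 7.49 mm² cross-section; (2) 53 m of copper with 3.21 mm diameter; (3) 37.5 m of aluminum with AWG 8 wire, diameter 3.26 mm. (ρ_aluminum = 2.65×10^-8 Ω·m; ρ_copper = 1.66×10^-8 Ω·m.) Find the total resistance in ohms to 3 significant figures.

0.257 Ω

Seg 1: A = 7.49 mm² = 7.490e-06 m²
R_1 = (2.65×10^-8)(8.16)/(7.490e-06) = 0.02887 Ω
Seg 2: A = π(d/2)² = π(1.6050e-03 m)² = 8.093e-06 m²
R_2 = (1.66×10^-8)(53)/(8.093e-06) = 0.1087 Ω
Seg 3: A = π(3.26/2 mm)² = π(1.6300e-03 m)² = 8.347e-06 m²
R_3 = (2.65×10^-8)(37.5)/(8.347e-06) = 0.1191 Ω
R_total = R_1 + R_2 + R_3 = 0.257 Ω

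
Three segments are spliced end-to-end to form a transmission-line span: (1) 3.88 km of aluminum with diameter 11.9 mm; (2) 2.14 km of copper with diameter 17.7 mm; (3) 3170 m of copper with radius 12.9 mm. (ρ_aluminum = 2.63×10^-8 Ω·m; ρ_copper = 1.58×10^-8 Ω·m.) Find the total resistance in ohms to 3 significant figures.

Seg 1: A = π(d/2)² = π(5.9500e-03 m)² = 1.112e-04 m²
R_1 = (2.63×10^-8)(3880)/(1.112e-04) = 0.9175 Ω
Seg 2: A = π(d/2)² = π(8.8500e-03 m)² = 2.461e-04 m²
R_2 = (1.58×10^-8)(2140)/(2.461e-04) = 0.1374 Ω
Seg 3: A = πr² = π(1.2900e-02 m)² = 5.228e-04 m²
R_3 = (1.58×10^-8)(3170)/(5.228e-04) = 0.0958 Ω
R_total = R_1 + R_2 + R_3 = 1.15 Ω

1.15 Ω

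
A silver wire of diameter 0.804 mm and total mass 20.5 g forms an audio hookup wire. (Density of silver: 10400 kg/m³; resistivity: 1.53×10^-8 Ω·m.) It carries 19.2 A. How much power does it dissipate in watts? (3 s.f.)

43.1 W

A = π(d/2)² = π(4.0200e-04 m)² = 5.0769e-07 m²
L = m/(density·A) = 0.0205/(10400×5.0769e-07) = 3.883 m
R = ρL/A = (1.53×10^-8)(3.883)/(5.0769e-07) = 0.117 Ω
P = I²R = (19.2)² × 0.117 = 43.1 W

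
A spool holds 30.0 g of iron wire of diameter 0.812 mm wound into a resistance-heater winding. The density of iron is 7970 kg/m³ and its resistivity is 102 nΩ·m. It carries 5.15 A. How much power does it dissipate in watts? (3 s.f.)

ρ = 102 nΩ·m = 1.02×10^-7 Ω·m
A = π(d/2)² = π(4.0600e-04 m)² = 5.1785e-07 m²
L = m/(density·A) = 0.03/(7970×5.1785e-07) = 7.269 m
R = ρL/A = (1.02×10^-7)(7.269)/(5.1785e-07) = 1.432 Ω
P = I²R = (5.15)² × 1.432 = 38.0 W

38.0 W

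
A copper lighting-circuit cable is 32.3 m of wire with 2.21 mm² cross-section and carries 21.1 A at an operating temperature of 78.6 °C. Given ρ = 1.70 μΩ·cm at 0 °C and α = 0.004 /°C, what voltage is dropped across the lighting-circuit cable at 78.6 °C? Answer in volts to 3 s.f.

6.89 V

ρ = 1.70 μΩ·cm = 1.70×10^-8 Ω·m
A = 2.21 mm² = 2.210e-06 m²
R₍0₎ = ρL/A = (1.70×10^-8)(32.3)/(2.210e-06) = 0.2485 Ω
R₍78.6₎ = R₍0₎(1 + αΔT) = 0.2485 × (1 + 0.004×78.6) = 0.3266 Ω
V = IR = 21.1 × 0.3266 = 6.89 V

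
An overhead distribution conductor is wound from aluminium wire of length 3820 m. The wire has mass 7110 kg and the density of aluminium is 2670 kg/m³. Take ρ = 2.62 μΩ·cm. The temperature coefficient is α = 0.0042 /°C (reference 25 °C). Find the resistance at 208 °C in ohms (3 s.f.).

ρ = 2.62 μΩ·cm = 2.62×10^-8 Ω·m
A = m/(density·L) = 7110/(2670×3820) = 6.9710e-04 m²
R = ρL/A = (2.62×10^-8)(3820)/(6.9710e-04) = 0.1436 Ω
R(208 °C) = 0.1436 × (1 + 0.0042×183) = 0.254 Ω

0.254 Ω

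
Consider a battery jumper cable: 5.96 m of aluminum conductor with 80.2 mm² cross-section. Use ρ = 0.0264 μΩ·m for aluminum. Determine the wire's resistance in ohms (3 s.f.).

0.00196 Ω

ρ = 0.0264 μΩ·m = 2.64×10^-8 Ω·m
A = 80.2 mm² = 8.020e-05 m²
R = ρL/A = (2.64×10^-8)(5.96 m)/(8.020e-05 m²) = 0.00196 Ω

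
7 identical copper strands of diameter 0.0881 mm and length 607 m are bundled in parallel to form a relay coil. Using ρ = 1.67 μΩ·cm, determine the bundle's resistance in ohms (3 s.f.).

238 Ω

ρ = 1.67 μΩ·cm = 1.67×10^-8 Ω·m
A_strand = π(4.4050e-05 m)² = 6.096e-09 m²
R_strand = ρL/A = (1.67×10^-8)(607)/(6.096e-09) = 1663 Ω
R_total = R_strand/N = 1663/7 = 238 Ω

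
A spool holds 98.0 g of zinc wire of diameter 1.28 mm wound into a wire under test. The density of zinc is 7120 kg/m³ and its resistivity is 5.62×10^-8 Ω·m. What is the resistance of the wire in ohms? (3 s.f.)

A = π(d/2)² = π(6.4000e-04 m)² = 1.2868e-06 m²
L = m/(density·A) = 0.098/(7120×1.2868e-06) = 10.7 m
R = ρL/A = (5.62×10^-8)(10.7)/(1.2868e-06) = 0.467 Ω

0.467 Ω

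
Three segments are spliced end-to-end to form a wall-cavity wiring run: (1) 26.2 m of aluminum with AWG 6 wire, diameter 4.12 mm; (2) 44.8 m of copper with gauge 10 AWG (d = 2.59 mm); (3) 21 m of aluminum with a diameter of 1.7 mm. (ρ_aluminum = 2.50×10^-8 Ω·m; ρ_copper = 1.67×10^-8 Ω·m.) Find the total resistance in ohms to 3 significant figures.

0.422 Ω

Seg 1: A = π(4.12/2 mm)² = π(2.0600e-03 m)² = 1.333e-05 m²
R_1 = (2.50×10^-8)(26.2)/(1.333e-05) = 0.04913 Ω
Seg 2: A = π(2.59/2 mm)² = π(1.2950e-03 m)² = 5.269e-06 m²
R_2 = (1.67×10^-8)(44.8)/(5.269e-06) = 0.142 Ω
Seg 3: A = π(d/2)² = π(8.5000e-04 m)² = 2.270e-06 m²
R_3 = (2.50×10^-8)(21)/(2.270e-06) = 0.2313 Ω
R_total = R_1 + R_2 + R_3 = 0.422 Ω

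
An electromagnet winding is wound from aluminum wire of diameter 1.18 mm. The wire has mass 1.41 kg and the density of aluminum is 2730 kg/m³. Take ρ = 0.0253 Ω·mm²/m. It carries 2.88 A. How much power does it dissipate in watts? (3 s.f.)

90.6 W

ρ = 0.0253 Ω·mm²/m = 2.53×10^-8 Ω·m
A = π(d/2)² = π(5.9000e-04 m)² = 1.0936e-06 m²
L = m/(density·A) = 1.41/(2730×1.0936e-06) = 472.3 m
R = ρL/A = (2.53×10^-8)(472.3)/(1.0936e-06) = 10.93 Ω
P = I²R = (2.88)² × 10.93 = 90.6 W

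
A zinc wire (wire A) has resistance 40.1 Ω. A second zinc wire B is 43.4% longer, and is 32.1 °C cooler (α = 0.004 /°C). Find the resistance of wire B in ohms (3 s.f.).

R ∝ ρL/d² with ρ ∝ (1+αΔT), so R_B/R_A = (1 + 43.4/100) × (1 − 0.004×32.1)
= 1.434 × 0.8716 = 1.25
R_B = 1.25 × 40.1 = 50.1 Ω

50.1 Ω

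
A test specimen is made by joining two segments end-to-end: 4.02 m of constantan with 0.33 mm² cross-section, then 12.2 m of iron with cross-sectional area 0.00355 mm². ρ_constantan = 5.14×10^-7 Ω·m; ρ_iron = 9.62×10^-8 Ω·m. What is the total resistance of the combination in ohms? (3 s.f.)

337 Ω

Segment 1: A = 0.33 mm² = 3.300e-07 m²
R₁ = ρL/A = (5.14×10^-7)(4.02)/(3.300e-07) = 6.261 Ω
Segment 2: A = 0.00355 mm² = 3.550e-09 m²
R₂ = (9.62×10^-8)(12.2)/(3.550e-09) = 330.6 Ω
R = R₁ + R₂ = 337 Ω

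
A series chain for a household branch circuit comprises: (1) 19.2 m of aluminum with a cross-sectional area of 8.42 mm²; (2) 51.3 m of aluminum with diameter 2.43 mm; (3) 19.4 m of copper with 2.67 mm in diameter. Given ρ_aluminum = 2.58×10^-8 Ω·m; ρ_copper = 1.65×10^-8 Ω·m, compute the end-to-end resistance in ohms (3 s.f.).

Seg 1: A = 8.42 mm² = 8.420e-06 m²
R_1 = (2.58×10^-8)(19.2)/(8.420e-06) = 0.05883 Ω
Seg 2: A = π(d/2)² = π(1.2150e-03 m)² = 4.638e-06 m²
R_2 = (2.58×10^-8)(51.3)/(4.638e-06) = 0.2854 Ω
Seg 3: A = π(d/2)² = π(1.3350e-03 m)² = 5.599e-06 m²
R_3 = (1.65×10^-8)(19.4)/(5.599e-06) = 0.05717 Ω
R_total = R_1 + R_2 + R_3 = 0.401 Ω

0.401 Ω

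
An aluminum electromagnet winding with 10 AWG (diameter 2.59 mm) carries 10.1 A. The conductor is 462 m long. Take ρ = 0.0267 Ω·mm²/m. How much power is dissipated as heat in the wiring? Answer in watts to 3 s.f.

239 W

ρ = 0.0267 Ω·mm²/m = 2.67×10^-8 Ω·m
A = π(2.59/2 mm)² = π(1.2950e-03 m)² = 5.269e-06 m²
R = ρL/A = (2.67×10^-8)(462)/(5.269e-06) = 2.341 Ω
P = I²R = (10.1)² × 2.341 = 239 W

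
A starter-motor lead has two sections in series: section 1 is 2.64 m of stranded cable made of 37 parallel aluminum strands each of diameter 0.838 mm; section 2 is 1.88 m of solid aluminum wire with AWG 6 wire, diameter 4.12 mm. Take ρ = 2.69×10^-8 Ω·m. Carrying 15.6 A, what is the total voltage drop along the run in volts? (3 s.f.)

Section 1: A_strand = π(4.1900e-04)² = 5.515e-07 m²; R₁ = ρL/(N·A_s) = (2.69×10^-8)(2.64)/(37×5.515e-07) = 0.00348 Ω
Section 2: A = π(4.12/2 mm)² = π(2.0600e-03 m)² = 1.333e-05 m²
R₂ = (2.69×10^-8)(1.88)/(1.333e-05) = 0.003793 Ω
R = R₁ + R₂ = 0.007273 Ω
V = IR = 15.6 × 0.007273 = 0.113 V

0.113 V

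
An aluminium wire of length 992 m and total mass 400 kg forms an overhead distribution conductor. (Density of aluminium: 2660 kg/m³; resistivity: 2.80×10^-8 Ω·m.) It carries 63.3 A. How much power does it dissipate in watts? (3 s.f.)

A = m/(density·L) = 400/(2660×992) = 1.5159e-04 m²
R = ρL/A = (2.80×10^-8)(992)/(1.5159e-04) = 0.1832 Ω
P = I²R = (63.3)² × 0.1832 = 734 W

734 W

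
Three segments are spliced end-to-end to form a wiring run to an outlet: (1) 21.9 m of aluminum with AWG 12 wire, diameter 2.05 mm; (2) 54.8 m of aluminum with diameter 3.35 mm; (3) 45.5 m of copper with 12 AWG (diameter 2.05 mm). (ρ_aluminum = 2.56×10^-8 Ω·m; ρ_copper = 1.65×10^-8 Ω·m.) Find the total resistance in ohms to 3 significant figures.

Seg 1: A = π(2.05/2 mm)² = π(1.0250e-03 m)² = 3.301e-06 m²
R_1 = (2.56×10^-8)(21.9)/(3.301e-06) = 0.1699 Ω
Seg 2: A = π(d/2)² = π(1.6750e-03 m)² = 8.814e-06 m²
R_2 = (2.56×10^-8)(54.8)/(8.814e-06) = 0.1592 Ω
Seg 3: A = π(2.05/2 mm)² = π(1.0250e-03 m)² = 3.301e-06 m²
R_3 = (1.65×10^-8)(45.5)/(3.301e-06) = 0.2275 Ω
R_total = R_1 + R_2 + R_3 = 0.556 Ω

0.556 Ω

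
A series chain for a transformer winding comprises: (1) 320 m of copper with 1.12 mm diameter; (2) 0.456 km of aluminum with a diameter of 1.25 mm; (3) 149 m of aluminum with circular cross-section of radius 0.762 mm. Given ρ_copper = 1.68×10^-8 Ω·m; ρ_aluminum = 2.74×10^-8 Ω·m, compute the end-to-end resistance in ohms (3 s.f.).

17.9 Ω

Seg 1: A = π(d/2)² = π(5.6000e-04 m)² = 9.852e-07 m²
R_1 = (1.68×10^-8)(320)/(9.852e-07) = 5.457 Ω
Seg 2: A = π(d/2)² = π(6.2500e-04 m)² = 1.227e-06 m²
R_2 = (2.74×10^-8)(456)/(1.227e-06) = 10.18 Ω
Seg 3: A = πr² = π(7.6200e-04 m)² = 1.824e-06 m²
R_3 = (2.74×10^-8)(149)/(1.824e-06) = 2.238 Ω
R_total = R_1 + R_2 + R_3 = 17.9 Ω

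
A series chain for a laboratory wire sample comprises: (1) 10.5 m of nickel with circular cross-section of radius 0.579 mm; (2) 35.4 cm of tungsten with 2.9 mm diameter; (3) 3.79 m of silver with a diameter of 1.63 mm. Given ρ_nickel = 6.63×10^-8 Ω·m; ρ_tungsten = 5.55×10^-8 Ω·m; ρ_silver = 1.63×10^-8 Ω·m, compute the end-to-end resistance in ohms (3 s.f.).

0.694 Ω

Seg 1: A = πr² = π(5.7900e-04 m)² = 1.053e-06 m²
R_1 = (6.63×10^-8)(10.5)/(1.053e-06) = 0.661 Ω
Seg 2: A = π(d/2)² = π(1.4500e-03 m)² = 6.605e-06 m²
R_2 = (5.55×10^-8)(0.354)/(6.605e-06) = 0.002974 Ω
Seg 3: A = π(d/2)² = π(8.1500e-04 m)² = 2.087e-06 m²
R_3 = (1.63×10^-8)(3.79)/(2.087e-06) = 0.0296 Ω
R_total = R_1 + R_2 + R_3 = 0.694 Ω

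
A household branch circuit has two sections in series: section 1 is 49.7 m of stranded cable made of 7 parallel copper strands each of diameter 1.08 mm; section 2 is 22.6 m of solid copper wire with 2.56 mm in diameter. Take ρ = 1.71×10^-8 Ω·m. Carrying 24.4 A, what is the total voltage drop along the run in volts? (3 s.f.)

5.07 V

Section 1: A_strand = π(5.4000e-04)² = 9.161e-07 m²; R₁ = ρL/(N·A_s) = (1.71×10^-8)(49.7)/(7×9.161e-07) = 0.1325 Ω
Section 2: A = π(d/2)² = π(1.2800e-03 m)² = 5.147e-06 m²
R₂ = (1.71×10^-8)(22.6)/(5.147e-06) = 0.07508 Ω
R = R₁ + R₂ = 0.2076 Ω
V = IR = 24.4 × 0.2076 = 5.07 V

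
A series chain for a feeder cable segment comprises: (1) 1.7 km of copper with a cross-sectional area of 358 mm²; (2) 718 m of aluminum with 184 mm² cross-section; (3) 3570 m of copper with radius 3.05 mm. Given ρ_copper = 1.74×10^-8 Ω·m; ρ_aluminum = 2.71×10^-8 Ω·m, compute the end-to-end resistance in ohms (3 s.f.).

2.31 Ω

Seg 1: A = 358 mm² = 3.580e-04 m²
R_1 = (1.74×10^-8)(1700)/(3.580e-04) = 0.08263 Ω
Seg 2: A = 184 mm² = 1.840e-04 m²
R_2 = (2.71×10^-8)(718)/(1.840e-04) = 0.1057 Ω
Seg 3: A = πr² = π(3.0500e-03 m)² = 2.922e-05 m²
R_3 = (1.74×10^-8)(3570)/(2.922e-05) = 2.126 Ω
R_total = R_1 + R_2 + R_3 = 2.31 Ω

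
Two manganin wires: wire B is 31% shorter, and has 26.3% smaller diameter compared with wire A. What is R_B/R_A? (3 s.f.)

1.27

R ∝ L/d², so R_B/R_A = (1 − 31/100) × (1 − 26.3/100)⁻²
= 0.69 × 1.841 = 1.27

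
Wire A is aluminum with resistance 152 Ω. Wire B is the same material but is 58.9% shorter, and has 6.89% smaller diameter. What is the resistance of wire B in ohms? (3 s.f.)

72.1 Ω

R ∝ L/d², so R_B/R_A = (1 − 58.9/100) × (1 − 6.89/100)⁻²
= 0.411 × 1.153 = 0.4741
R_B = 0.4741 × 152 = 72.1 Ω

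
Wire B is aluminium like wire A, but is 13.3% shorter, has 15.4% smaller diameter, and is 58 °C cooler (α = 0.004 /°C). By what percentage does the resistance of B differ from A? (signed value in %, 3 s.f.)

R ∝ ρL/d² with ρ ∝ (1+αΔT), so R_B/R_A = (1 − 13.3/100) × (1 − 15.4/100)⁻² × (1 − 0.004×58)
= 0.867 × 1.397 × 0.768 = 0.9303
(R_B − R_A)/R_A = 0.9303 − 1 = -6.97%

-6.97%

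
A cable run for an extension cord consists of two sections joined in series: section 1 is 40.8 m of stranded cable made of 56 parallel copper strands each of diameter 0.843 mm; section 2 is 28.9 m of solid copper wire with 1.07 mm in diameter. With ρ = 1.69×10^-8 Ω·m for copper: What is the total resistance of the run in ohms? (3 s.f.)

Section 1: A_strand = π(4.2150e-04)² = 5.581e-07 m²; R₁ = ρL/(N·A_s) = (1.69×10^-8)(40.8)/(56×5.581e-07) = 0.02206 Ω
Section 2: A = π(d/2)² = π(5.3500e-04 m)² = 8.992e-07 m²
R₂ = (1.69×10^-8)(28.9)/(8.992e-07) = 0.5432 Ω
R = R₁ + R₂ = 0.565 Ω

0.565 Ω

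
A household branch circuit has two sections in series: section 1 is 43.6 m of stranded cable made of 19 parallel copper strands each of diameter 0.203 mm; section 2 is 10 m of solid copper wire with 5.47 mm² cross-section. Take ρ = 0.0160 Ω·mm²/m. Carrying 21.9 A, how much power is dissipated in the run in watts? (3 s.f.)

ρ = 0.0160 Ω·mm²/m = 1.60×10^-8 Ω·m
Section 1: A_strand = π(1.0150e-04)² = 3.237e-08 m²; R₁ = ρL/(N·A_s) = (1.60×10^-8)(43.6)/(19×3.237e-08) = 1.134 Ω
Section 2: A = 5.47 mm² = 5.470e-06 m²
R₂ = (1.60×10^-8)(10)/(5.470e-06) = 0.02925 Ω
R = R₁ + R₂ = 1.164 Ω
P = I²R = (21.9)² × 1.164 = 558 W

558 W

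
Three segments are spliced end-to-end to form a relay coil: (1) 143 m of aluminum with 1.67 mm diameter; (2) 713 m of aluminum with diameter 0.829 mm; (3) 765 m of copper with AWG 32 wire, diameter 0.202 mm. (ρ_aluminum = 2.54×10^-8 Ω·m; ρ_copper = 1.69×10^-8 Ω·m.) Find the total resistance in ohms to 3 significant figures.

439 Ω

Seg 1: A = π(d/2)² = π(8.3500e-04 m)² = 2.190e-06 m²
R_1 = (2.54×10^-8)(143)/(2.190e-06) = 1.658 Ω
Seg 2: A = π(d/2)² = π(4.1450e-04 m)² = 5.398e-07 m²
R_2 = (2.54×10^-8)(713)/(5.398e-07) = 33.55 Ω
Seg 3: A = π(0.202/2 mm)² = π(1.0100e-04 m)² = 3.205e-08 m²
R_3 = (1.69×10^-8)(765)/(3.205e-08) = 403.4 Ω
R_total = R_1 + R_2 + R_3 = 439 Ω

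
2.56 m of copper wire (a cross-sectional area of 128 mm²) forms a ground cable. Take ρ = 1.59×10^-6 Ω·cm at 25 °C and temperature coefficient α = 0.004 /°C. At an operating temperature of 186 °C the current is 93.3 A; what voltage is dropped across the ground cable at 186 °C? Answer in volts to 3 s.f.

0.0488 V

ρ = 1.59×10^-6 Ω·cm = 1.59×10^-8 Ω·m
A = 128 mm² = 1.280e-04 m²
R₍25₎ = ρL/A = (1.59×10^-8)(2.56)/(1.280e-04) = 3.180×10^-4 Ω
R₍186₎ = R₍25₎(1 + αΔT) = 3.180×10^-4 × (1 + 0.004×161) = 5.228×10^-4 Ω
V = IR = 93.3 × 5.228×10^-4 = 0.0488 V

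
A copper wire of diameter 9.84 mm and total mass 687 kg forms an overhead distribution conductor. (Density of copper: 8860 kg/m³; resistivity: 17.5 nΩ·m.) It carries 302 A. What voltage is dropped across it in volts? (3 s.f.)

ρ = 17.5 nΩ·m = 1.75×10^-8 Ω·m
A = π(d/2)² = π(4.9200e-03 m)² = 7.6047e-05 m²
L = m/(density·A) = 687/(8860×7.6047e-05) = 1020 m
R = ρL/A = (1.75×10^-8)(1020)/(7.6047e-05) = 0.2346 Ω
V = IR = 302 × 0.2346 = 70.9 V

70.9 V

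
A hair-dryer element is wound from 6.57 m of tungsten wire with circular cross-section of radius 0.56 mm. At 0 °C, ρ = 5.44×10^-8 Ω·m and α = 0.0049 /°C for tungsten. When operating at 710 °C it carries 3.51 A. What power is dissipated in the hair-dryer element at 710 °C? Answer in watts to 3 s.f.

A = πr² = π(5.6000e-04 m)² = 9.852e-07 m²
R₍0₎ = ρL/A = (5.44×10^-8)(6.57)/(9.852e-07) = 0.3628 Ω
R₍710₎ = R₍0₎(1 + αΔT) = 0.3628 × (1 + 0.0049×710) = 1.625 Ω
P = I²R = (3.51)² × 1.625 = 20.0 W

20.0 W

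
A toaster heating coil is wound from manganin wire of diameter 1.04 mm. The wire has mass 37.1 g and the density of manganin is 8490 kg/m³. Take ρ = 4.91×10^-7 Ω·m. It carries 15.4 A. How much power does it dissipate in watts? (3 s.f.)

705 W

A = π(d/2)² = π(5.2000e-04 m)² = 8.4949e-07 m²
L = m/(density·A) = 0.0371/(8490×8.4949e-07) = 5.144 m
R = ρL/A = (4.91×10^-7)(5.144)/(8.4949e-07) = 2.973 Ω
P = I²R = (15.4)² × 2.973 = 705 W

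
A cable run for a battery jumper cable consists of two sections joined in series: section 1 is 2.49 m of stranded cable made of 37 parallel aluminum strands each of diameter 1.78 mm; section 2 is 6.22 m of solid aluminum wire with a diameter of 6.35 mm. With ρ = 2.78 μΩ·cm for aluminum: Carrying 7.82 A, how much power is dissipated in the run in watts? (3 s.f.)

ρ = 2.78 μΩ·cm = 2.78×10^-8 Ω·m
Section 1: A_strand = π(8.9000e-04)² = 2.488e-06 m²; R₁ = ρL/(N·A_s) = (2.78×10^-8)(2.49)/(37×2.488e-06) = 7.518×10^-4 Ω
Section 2: A = π(d/2)² = π(3.1750e-03 m)² = 3.167e-05 m²
R₂ = (2.78×10^-8)(6.22)/(3.167e-05) = 0.00546 Ω
R = R₁ + R₂ = 0.006212 Ω
P = I²R = (7.82)² × 0.006212 = 0.380 W

0.380 W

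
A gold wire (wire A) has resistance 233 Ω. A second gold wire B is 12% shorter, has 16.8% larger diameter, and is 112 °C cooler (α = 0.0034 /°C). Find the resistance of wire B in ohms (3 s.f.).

R ∝ ρL/d² with ρ ∝ (1+αΔT), so R_B/R_A = (1 − 12/100) × (1 + 16.8/100)⁻² × (1 − 0.0034×112)
= 0.88 × 0.733 × 0.6192 = 0.3994
R_B = 0.3994 × 233 = 93.1 Ω

93.1 Ω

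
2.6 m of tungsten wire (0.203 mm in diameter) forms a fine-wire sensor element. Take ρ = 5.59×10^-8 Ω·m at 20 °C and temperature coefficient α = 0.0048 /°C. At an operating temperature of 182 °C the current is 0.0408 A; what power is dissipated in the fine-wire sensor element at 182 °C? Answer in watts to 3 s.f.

0.0133 W

A = π(d/2)² = π(1.0150e-04 m)² = 3.237e-08 m²
R₍20₎ = ρL/A = (5.59×10^-8)(2.6)/(3.237e-08) = 4.491 Ω
R₍182₎ = R₍20₎(1 + αΔT) = 4.491 × (1 + 0.0048×162) = 7.982 Ω
P = I²R = (0.0408)² × 7.982 = 0.0133 W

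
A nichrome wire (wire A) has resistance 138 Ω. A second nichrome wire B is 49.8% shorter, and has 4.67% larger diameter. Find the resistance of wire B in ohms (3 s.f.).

63.2 Ω

R ∝ L/d², so R_B/R_A = (1 − 49.8/100) × (1 + 4.67/100)⁻²
= 0.502 × 0.9128 = 0.4582
R_B = 0.4582 × 138 = 63.2 Ω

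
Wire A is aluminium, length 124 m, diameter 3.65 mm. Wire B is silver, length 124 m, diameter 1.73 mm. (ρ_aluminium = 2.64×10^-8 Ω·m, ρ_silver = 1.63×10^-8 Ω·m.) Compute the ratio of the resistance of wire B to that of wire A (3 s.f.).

2.75

R ∝ ρL/d², so R_B/R_A = (ρ_B/ρ_A) × (d_A/d_B)²
= (1.63×10^-8/2.64×10^-8) × (3.65/1.73)² = 2.75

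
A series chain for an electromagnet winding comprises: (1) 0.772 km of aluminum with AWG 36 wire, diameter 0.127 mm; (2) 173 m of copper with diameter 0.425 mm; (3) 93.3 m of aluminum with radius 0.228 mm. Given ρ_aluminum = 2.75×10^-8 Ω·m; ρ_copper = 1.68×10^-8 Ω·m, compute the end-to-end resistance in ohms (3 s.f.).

1710 Ω

Seg 1: A = π(0.127/2 mm)² = π(6.3500e-05 m)² = 1.267e-08 m²
R_1 = (2.75×10^-8)(772)/(1.267e-08) = 1676 Ω
Seg 2: A = π(d/2)² = π(2.1250e-04 m)² = 1.419e-07 m²
R_2 = (1.68×10^-8)(173)/(1.419e-07) = 20.49 Ω
Seg 3: A = πr² = π(2.2800e-04 m)² = 1.633e-07 m²
R_3 = (2.75×10^-8)(93.3)/(1.633e-07) = 15.71 Ω
R_total = R_1 + R_2 + R_3 = 1710 Ω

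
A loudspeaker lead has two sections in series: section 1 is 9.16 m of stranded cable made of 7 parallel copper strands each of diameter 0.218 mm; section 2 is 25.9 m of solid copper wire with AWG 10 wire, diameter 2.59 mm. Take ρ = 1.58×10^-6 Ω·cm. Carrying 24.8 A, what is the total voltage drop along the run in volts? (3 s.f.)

ρ = 1.58×10^-6 Ω·cm = 1.58×10^-8 Ω·m
Section 1: A_strand = π(1.0900e-04)² = 3.733e-08 m²; R₁ = ρL/(N·A_s) = (1.58×10^-8)(9.16)/(7×3.733e-08) = 0.5539 Ω
Section 2: A = π(2.59/2 mm)² = π(1.2950e-03 m)² = 5.269e-06 m²
R₂ = (1.58×10^-8)(25.9)/(5.269e-06) = 0.07767 Ω
R = R₁ + R₂ = 0.6316 Ω
V = IR = 24.8 × 0.6316 = 15.7 V

15.7 V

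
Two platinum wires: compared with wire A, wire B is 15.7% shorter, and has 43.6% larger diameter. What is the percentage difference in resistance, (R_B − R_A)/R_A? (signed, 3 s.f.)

-59.1%

R ∝ L/d², so R_B/R_A = (1 − 15.7/100) × (1 + 43.6/100)⁻²
= 0.843 × 0.4849 = 0.4088
(R_B − R_A)/R_A = 0.4088 − 1 = -59.1%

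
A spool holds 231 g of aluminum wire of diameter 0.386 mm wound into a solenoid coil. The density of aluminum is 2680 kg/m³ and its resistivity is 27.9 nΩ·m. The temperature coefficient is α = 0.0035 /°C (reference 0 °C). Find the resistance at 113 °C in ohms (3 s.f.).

245 Ω

ρ = 27.9 nΩ·m = 2.79×10^-8 Ω·m
A = π(d/2)² = π(1.9300e-04 m)² = 1.1702e-07 m²
L = m/(density·A) = 0.231/(2680×1.1702e-07) = 736.6 m
R = ρL/A = (2.79×10^-8)(736.6)/(1.1702e-07) = 175.6 Ω
R(113 °C) = 175.6 × (1 + 0.0035×113) = 245 Ω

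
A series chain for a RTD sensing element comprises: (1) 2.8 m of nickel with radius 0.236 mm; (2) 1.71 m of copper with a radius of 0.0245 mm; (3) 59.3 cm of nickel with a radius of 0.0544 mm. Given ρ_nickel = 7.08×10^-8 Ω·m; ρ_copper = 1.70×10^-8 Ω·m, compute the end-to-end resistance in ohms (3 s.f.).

Seg 1: A = πr² = π(2.3600e-04 m)² = 1.750e-07 m²
R_1 = (7.08×10^-8)(2.8)/(1.750e-07) = 1.133 Ω
Seg 2: A = πr² = π(2.4500e-05 m)² = 1.886e-09 m²
R_2 = (1.70×10^-8)(1.71)/(1.886e-09) = 15.42 Ω
Seg 3: A = πr² = π(5.4400e-05 m)² = 9.297e-09 m²
R_3 = (7.08×10^-8)(0.593)/(9.297e-09) = 4.516 Ω
R_total = R_1 + R_2 + R_3 = 21.1 Ω

21.1 Ω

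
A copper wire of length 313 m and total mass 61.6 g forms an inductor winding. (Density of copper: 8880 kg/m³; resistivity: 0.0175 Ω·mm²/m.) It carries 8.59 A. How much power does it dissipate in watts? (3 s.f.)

ρ = 0.0175 Ω·mm²/m = 1.75×10^-8 Ω·m
A = m/(density·L) = 0.0616/(8880×313) = 2.2163e-08 m²
R = ρL/A = (1.75×10^-8)(313)/(2.2163e-08) = 247.1 Ω
P = I²R = (8.59)² × 247.1 = 18200 W

18200 W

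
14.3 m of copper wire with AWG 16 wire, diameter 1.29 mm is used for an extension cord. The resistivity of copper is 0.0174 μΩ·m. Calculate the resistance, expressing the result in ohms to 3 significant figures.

ρ = 0.0174 μΩ·m = 1.74×10^-8 Ω·m
A = π(1.29/2 mm)² = π(6.4500e-04 m)² = 1.307e-06 m²
R = ρL/A = (1.74×10^-8)(14.3 m)/(1.307e-06 m²) = 0.190 Ω

0.190 Ω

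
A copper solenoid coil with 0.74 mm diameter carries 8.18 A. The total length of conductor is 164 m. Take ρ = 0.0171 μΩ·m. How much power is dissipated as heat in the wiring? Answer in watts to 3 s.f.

ρ = 0.0171 μΩ·m = 1.71×10^-8 Ω·m
A = π(d/2)² = π(3.7000e-04 m)² = 4.301e-07 m²
R = ρL/A = (1.71×10^-8)(164)/(4.301e-07) = 6.521 Ω
P = I²R = (8.18)² × 6.521 = 436 W

436 W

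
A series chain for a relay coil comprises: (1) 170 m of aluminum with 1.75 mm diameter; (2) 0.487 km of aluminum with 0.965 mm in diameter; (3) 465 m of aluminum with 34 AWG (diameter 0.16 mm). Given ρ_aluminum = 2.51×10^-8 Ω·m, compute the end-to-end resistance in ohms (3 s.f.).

599 Ω

Seg 1: A = π(d/2)² = π(8.7500e-04 m)² = 2.405e-06 m²
R_1 = (2.51×10^-8)(170)/(2.405e-06) = 1.774 Ω
Seg 2: A = π(d/2)² = π(4.8250e-04 m)² = 7.314e-07 m²
R_2 = (2.51×10^-8)(487)/(7.314e-07) = 16.71 Ω
Seg 3: A = π(0.16/2 mm)² = π(8.0000e-05 m)² = 2.011e-08 m²
R_3 = (2.51×10^-8)(465)/(2.011e-08) = 580.5 Ω
R_total = R_1 + R_2 + R_3 = 599 Ω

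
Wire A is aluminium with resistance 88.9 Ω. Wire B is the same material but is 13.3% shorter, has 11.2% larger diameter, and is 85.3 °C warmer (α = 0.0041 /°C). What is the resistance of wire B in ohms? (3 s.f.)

84.1 Ω

R ∝ ρL/d² with ρ ∝ (1+αΔT), so R_B/R_A = (1 − 13.3/100) × (1 + 11.2/100)⁻² × (1 + 0.0041×85.3)
= 0.867 × 0.8087 × 1.35 = 0.9464
R_B = 0.9464 × 88.9 = 84.1 Ω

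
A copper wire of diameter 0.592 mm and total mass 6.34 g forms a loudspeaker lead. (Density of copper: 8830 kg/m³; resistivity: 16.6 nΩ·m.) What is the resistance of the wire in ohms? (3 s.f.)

0.157 Ω

ρ = 16.6 nΩ·m = 1.66×10^-8 Ω·m
A = π(d/2)² = π(2.9600e-04 m)² = 2.7525e-07 m²
L = m/(density·A) = 0.00634/(8830×2.7525e-07) = 2.609 m
R = ρL/A = (1.66×10^-8)(2.609)/(2.7525e-07) = 0.157 Ω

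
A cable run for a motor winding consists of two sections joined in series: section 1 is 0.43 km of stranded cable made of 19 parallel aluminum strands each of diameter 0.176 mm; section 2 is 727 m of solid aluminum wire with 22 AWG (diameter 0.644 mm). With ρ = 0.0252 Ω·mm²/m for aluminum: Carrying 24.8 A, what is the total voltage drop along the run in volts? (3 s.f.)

1980 V

ρ = 0.0252 Ω·mm²/m = 2.52×10^-8 Ω·m
Section 1: A_strand = π(8.8000e-05)² = 2.433e-08 m²; R₁ = ρL/(N·A_s) = (2.52×10^-8)(430)/(19×2.433e-08) = 23.44 Ω
Section 2: A = π(0.644/2 mm)² = π(3.2200e-04 m)² = 3.257e-07 m²
R₂ = (2.52×10^-8)(727)/(3.257e-07) = 56.24 Ω
R = R₁ + R₂ = 79.69 Ω
V = IR = 24.8 × 79.69 = 1980 V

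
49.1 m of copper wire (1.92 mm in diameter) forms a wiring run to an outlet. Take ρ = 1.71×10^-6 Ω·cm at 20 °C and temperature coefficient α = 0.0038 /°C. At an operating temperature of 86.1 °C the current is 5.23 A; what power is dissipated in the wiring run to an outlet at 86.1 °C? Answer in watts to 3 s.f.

9.92 W

ρ = 1.71×10^-6 Ω·cm = 1.71×10^-8 Ω·m
A = π(d/2)² = π(9.6000e-04 m)² = 2.895e-06 m²
R₍20₎ = ρL/A = (1.71×10^-8)(49.1)/(2.895e-06) = 0.29 Ω
R₍86.1₎ = R₍20₎(1 + αΔT) = 0.29 × (1 + 0.0038×66.1) = 0.3628 Ω
P = I²R = (5.23)² × 0.3628 = 9.92 W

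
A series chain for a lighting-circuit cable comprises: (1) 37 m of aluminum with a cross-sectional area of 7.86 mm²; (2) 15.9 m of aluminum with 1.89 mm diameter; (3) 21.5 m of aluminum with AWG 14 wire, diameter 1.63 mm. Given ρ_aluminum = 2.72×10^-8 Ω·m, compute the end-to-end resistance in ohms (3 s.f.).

Seg 1: A = 7.86 mm² = 7.860e-06 m²
R_1 = (2.72×10^-8)(37)/(7.860e-06) = 0.128 Ω
Seg 2: A = π(d/2)² = π(9.4500e-04 m)² = 2.806e-06 m²
R_2 = (2.72×10^-8)(15.9)/(2.806e-06) = 0.1542 Ω
Seg 3: A = π(1.63/2 mm)² = π(8.1500e-04 m)² = 2.087e-06 m²
R_3 = (2.72×10^-8)(21.5)/(2.087e-06) = 0.2802 Ω
R_total = R_1 + R_2 + R_3 = 0.562 Ω

0.562 Ω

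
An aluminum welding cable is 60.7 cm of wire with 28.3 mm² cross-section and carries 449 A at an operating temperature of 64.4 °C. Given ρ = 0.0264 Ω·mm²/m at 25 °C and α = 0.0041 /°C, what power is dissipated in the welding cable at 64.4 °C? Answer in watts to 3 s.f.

133 W

ρ = 0.0264 Ω·mm²/m = 2.64×10^-8 Ω·m
A = 28.3 mm² = 2.830e-05 m²
R₍25₎ = ρL/A = (2.64×10^-8)(0.607)/(2.830e-05) = 5.662×10^-4 Ω
R₍64.4₎ = R₍25₎(1 + αΔT) = 5.662×10^-4 × (1 + 0.0041×39.4) = 6.577×10^-4 Ω
P = I²R = (449)² × 6.577×10^-4 = 133 W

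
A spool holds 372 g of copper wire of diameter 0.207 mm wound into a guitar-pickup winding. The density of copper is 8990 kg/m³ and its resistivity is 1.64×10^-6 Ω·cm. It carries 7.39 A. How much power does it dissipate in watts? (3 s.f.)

ρ = 1.64×10^-6 Ω·cm = 1.64×10^-8 Ω·m
A = π(d/2)² = π(1.0350e-04 m)² = 3.3654e-08 m²
L = m/(density·A) = 0.372/(8990×3.3654e-08) = 1230 m
R = ρL/A = (1.64×10^-8)(1230)/(3.3654e-08) = 599.2 Ω
P = I²R = (7.39)² × 599.2 = 32700 W

32700 W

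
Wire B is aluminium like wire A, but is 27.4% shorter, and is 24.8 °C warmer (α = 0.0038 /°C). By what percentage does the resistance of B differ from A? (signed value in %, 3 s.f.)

R ∝ ρL/d² with ρ ∝ (1+αΔT), so R_B/R_A = (1 − 27.4/100) × (1 + 0.0038×24.8)
= 0.726 × 1.094 = 0.7944
(R_B − R_A)/R_A = 0.7944 − 1 = -20.6%

-20.6%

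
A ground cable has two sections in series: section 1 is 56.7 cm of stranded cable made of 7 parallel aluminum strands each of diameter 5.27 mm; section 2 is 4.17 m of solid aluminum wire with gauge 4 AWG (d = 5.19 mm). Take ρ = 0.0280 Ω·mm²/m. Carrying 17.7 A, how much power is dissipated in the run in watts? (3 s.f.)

1.76 W

ρ = 0.0280 Ω·mm²/m = 2.80×10^-8 Ω·m
Section 1: A_strand = π(2.6350e-03)² = 2.181e-05 m²; R₁ = ρL/(N·A_s) = (2.80×10^-8)(0.567)/(7×2.181e-05) = 1.040×10^-4 Ω
Section 2: A = π(5.19/2 mm)² = π(2.5950e-03 m)² = 2.116e-05 m²
R₂ = (2.80×10^-8)(4.17)/(2.116e-05) = 0.005519 Ω
R = R₁ + R₂ = 0.005623 Ω
P = I²R = (17.7)² × 0.005623 = 1.76 W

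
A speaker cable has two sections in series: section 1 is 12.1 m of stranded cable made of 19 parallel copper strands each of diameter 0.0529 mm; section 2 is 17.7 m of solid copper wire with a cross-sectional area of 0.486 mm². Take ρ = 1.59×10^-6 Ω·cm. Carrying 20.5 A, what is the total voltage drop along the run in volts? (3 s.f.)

106 V

ρ = 1.59×10^-6 Ω·cm = 1.59×10^-8 Ω·m
Section 1: A_strand = π(2.6450e-05)² = 2.198e-09 m²; R₁ = ρL/(N·A_s) = (1.59×10^-8)(12.1)/(19×2.198e-09) = 4.607 Ω
Section 2: A = 0.486 mm² = 4.860e-07 m²
R₂ = (1.59×10^-8)(17.7)/(4.860e-07) = 0.5791 Ω
R = R₁ + R₂ = 5.186 Ω
V = IR = 20.5 × 5.186 = 106 V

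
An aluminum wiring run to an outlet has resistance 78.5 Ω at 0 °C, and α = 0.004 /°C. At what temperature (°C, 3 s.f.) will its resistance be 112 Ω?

R = R₀(1 + α(T − T₀)) ⇒ T = T₀ + (R/R₀ − 1)/α
T = 0 + (112/78.5 − 1)/0.004 = 0 + (0.4268)/0.004 = 107 °C

107 °C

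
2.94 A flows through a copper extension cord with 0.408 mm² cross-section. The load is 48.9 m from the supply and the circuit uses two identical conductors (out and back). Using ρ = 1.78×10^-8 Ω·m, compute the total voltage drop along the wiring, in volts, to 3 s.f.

12.5 V

A = 0.408 mm² = 4.080e-07 m²
Total conductor length (both ways) L = 2 × 48.9 = 97.8 m
R = ρL/A = (1.78×10^-8)(97.8)/(4.080e-07) = 4.267 Ω
V = IR = 2.94 × 4.267 = 12.5 V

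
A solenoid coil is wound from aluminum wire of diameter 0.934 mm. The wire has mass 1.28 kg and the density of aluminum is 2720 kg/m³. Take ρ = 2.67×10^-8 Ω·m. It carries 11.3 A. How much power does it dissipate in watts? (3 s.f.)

A = π(d/2)² = π(4.6700e-04 m)² = 6.8515e-07 m²
L = m/(density·A) = 1.28/(2720×6.8515e-07) = 686.8 m
R = ρL/A = (2.67×10^-8)(686.8)/(6.8515e-07) = 26.77 Ω
P = I²R = (11.3)² × 26.77 = 3420 W

3420 W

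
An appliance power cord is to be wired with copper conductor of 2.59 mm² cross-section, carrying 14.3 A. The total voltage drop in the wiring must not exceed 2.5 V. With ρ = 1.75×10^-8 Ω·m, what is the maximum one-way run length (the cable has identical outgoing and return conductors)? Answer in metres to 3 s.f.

12.9 m

A = 2.59 mm² = 2.590e-06 m²
L_max = V_max·A/(2·ρI) = (2.5)(2.590e-06)/(2×1.75×10^-8×14.3) = 12.9 m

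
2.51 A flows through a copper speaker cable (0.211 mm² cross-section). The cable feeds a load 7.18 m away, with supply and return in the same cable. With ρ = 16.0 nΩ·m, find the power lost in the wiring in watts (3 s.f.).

6.86 W

ρ = 16.0 nΩ·m = 1.60×10^-8 Ω·m
A = 0.211 mm² = 2.110e-07 m²
Total conductor length (both ways) L = 2 × 7.18 = 14.36 m
R = ρL/A = (1.60×10^-8)(14.36)/(2.110e-07) = 1.089 Ω
P = I²R = (2.51)² × 1.089 = 6.86 W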